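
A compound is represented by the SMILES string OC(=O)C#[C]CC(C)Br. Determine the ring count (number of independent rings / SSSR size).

In SMILES, each pair of matching ring-closure digits denotes one ring-closing bond; the number of such bonds equals the number of independent rings.
Ring-closure bonds here: 0.

0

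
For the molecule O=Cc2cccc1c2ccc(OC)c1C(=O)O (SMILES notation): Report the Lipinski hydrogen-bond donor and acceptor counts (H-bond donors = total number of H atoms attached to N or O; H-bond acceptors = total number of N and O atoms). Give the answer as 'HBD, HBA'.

1, 4

Donors: find every N or O and count the H atoms it carries.
  atom 1 (O): bond orders sum to 2 → 0 H
  atom 12 (O): bond orders sum to 2 → 0 H
  atom 16 (O): bond orders sum to 2 → 0 H
  atom 17 (O): bond orders sum to 1 → 1 H
Lipinski HBD = 1.
Acceptors: N atoms = 0, O atoms = 4 → HBA = 4.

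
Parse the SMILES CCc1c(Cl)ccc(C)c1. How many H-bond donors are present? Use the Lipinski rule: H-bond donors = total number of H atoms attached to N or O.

Donors: find every N or O and count the H atoms it carries.
  (no N or O atoms present)
Lipinski HBD = 0.

0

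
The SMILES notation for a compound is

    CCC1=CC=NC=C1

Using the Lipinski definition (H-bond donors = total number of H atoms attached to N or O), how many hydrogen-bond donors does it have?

Donors: find every N or O and count the H atoms it carries.
  atom 6 (N): bond orders sum to 3 → 0 H
Lipinski HBD = 0.

0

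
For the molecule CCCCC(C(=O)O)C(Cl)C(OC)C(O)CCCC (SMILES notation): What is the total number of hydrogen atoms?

27

Walk through each heavy atom and fill implicit hydrogens from standard valence (C 4, N 3, O 2, S 2, halogen 1):
  atom 1: C, bond orders sum to 1 (valence 4) → 3 H
  atom 2: C, bond orders sum to 2 (valence 4) → 2 H
  atom 3: C, bond orders sum to 2 (valence 4) → 2 H
  atom 4: C, bond orders sum to 2 (valence 4) → 2 H
  atom 5: C, bond orders sum to 3 (valence 4) → 1 H
  atom 6: C, bond orders sum to 4 (valence 4) → 0 H
  atom 7: O, bond orders sum to 2 (valence 2) → 0 H
  atom 8: O, bond orders sum to 1 (valence 2) → 1 H
  atom 9: C, bond orders sum to 3 (valence 4) → 1 H
  atom 10: Cl (halogen, monovalent) → 0 H
  atom 11: C, bond orders sum to 3 (valence 4) → 1 H
  atom 12: O, bond orders sum to 2 (valence 2) → 0 H
  atom 13: C, bond orders sum to 1 (valence 4) → 3 H
  atom 14: C, bond orders sum to 3 (valence 4) → 1 H
  atom 15: O, bond orders sum to 1 (valence 2) → 1 H
  atom 16: C, bond orders sum to 2 (valence 4) → 2 H
  atom 17: C, bond orders sum to 2 (valence 4) → 2 H
  atom 18: C, bond orders sum to 2 (valence 4) → 2 H
  atom 19: C, bond orders sum to 1 (valence 4) → 3 H
Total hydrogens: 27.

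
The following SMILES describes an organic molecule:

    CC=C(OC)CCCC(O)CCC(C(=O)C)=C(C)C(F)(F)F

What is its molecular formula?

Walk through each heavy atom and fill implicit hydrogens from standard valence (C 4, N 3, O 2, S 2, halogen 1):
  atom 1: C, bond orders sum to 1 (valence 4) → 3 H
  atom 2: C, bond orders sum to 3 (valence 4) → 1 H
  atom 3: C, bond orders sum to 4 (valence 4) → 0 H
  atom 4: O, bond orders sum to 2 (valence 2) → 0 H
  atom 5: C, bond orders sum to 1 (valence 4) → 3 H
  atom 6: C, bond orders sum to 2 (valence 4) → 2 H
  atom 7: C, bond orders sum to 2 (valence 4) → 2 H
  atom 8: C, bond orders sum to 2 (valence 4) → 2 H
  atom 9: C, bond orders sum to 3 (valence 4) → 1 H
  atom 10: O, bond orders sum to 1 (valence 2) → 1 H
  atom 11: C, bond orders sum to 2 (valence 4) → 2 H
  atom 12: C, bond orders sum to 2 (valence 4) → 2 H
  atom 13: C, bond orders sum to 4 (valence 4) → 0 H
  atom 14: C, bond orders sum to 4 (valence 4) → 0 H
  atom 15: O, bond orders sum to 2 (valence 2) → 0 H
  atom 16: C, bond orders sum to 1 (valence 4) → 3 H
  atom 17: C, bond orders sum to 4 (valence 4) → 0 H
  atom 18: C, bond orders sum to 1 (valence 4) → 3 H
  atom 19: C, bond orders sum to 4 (valence 4) → 0 H
  atom 20: F (halogen, monovalent) → 0 H
  atom 21: F (halogen, monovalent) → 0 H
  atom 22: F (halogen, monovalent) → 0 H
Totals → C:16, H:25, F:3, O:3.

C16H25F3O3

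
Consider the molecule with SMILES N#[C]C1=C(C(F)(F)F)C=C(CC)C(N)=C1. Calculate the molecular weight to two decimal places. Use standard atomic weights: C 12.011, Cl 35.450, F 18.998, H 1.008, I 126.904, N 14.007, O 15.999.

214.19 g/mol

First, the molecular formula is C10H9F3N2 (counting implicit H from valence).
  C: 10 × 12.011 = 120.110
  F: 3 × 18.998 = 56.994
  H: 9 × 1.008 = 9.072
  N: 2 × 14.007 = 28.014
Sum: 10×12.011 + 3×18.998 + 9×1.008 + 2×14.007 = 214.190 → 214.19 g/mol.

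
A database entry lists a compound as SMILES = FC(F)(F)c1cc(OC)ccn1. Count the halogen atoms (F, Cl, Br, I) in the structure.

Halogen atoms appear at heavy-atom positions 1, 3, 4 (3×F).
Other groups present: 1 ether.
Halogen count: 3.

3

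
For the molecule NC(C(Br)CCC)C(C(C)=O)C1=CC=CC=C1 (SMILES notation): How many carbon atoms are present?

Count every carbon token in the SMILES (each C, including those in ring-closure positions and inside branches).
Carbon count: 14.

14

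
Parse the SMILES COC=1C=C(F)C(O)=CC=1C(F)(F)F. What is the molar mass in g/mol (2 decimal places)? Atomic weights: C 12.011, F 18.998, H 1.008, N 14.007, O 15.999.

210.13 g/mol

First, the molecular formula is C8H6F4O2 (counting implicit H from valence).
  C: 8 × 12.011 = 96.088
  F: 4 × 18.998 = 75.992
  H: 6 × 1.008 = 6.048
  O: 2 × 15.999 = 31.998
Sum: 8×12.011 + 4×18.998 + 6×1.008 + 2×15.999 = 210.126 → 210.13 g/mol.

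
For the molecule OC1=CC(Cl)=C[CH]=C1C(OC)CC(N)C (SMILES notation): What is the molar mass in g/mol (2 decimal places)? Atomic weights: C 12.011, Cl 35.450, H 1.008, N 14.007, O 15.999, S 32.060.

First, the molecular formula is C11H16ClNO2 (counting implicit H from valence).
  C: 11 × 12.011 = 132.121
  Cl: 1 × 35.450 = 35.450
  H: 16 × 1.008 = 16.128
  N: 1 × 14.007 = 14.007
  O: 2 × 15.999 = 31.998
Sum: 11×12.011 + 1×35.450 + 16×1.008 + 1×14.007 + 2×15.999 = 229.704 → 229.70 g/mol.

229.70 g/mol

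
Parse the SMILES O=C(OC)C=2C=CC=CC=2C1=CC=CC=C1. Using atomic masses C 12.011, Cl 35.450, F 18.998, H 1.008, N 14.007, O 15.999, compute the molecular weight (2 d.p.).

First, the molecular formula is C14H12O2 (counting implicit H from valence).
  C: 14 × 12.011 = 168.154
  H: 12 × 1.008 = 12.096
  O: 2 × 15.999 = 31.998
Sum: 14×12.011 + 12×1.008 + 2×15.999 = 212.248 → 212.25 g/mol.

212.25 g/mol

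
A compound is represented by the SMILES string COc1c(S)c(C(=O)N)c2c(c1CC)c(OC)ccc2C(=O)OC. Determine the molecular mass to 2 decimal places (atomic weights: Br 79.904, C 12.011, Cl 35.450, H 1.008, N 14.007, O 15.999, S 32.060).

First, the molecular formula is C17H19NO5S (counting implicit H from valence).
  C: 17 × 12.011 = 204.187
  H: 19 × 1.008 = 19.152
  N: 1 × 14.007 = 14.007
  O: 5 × 15.999 = 79.995
  S: 1 × 32.060 = 32.060
Sum: 17×12.011 + 19×1.008 + 1×14.007 + 5×15.999 + 1×32.060 = 349.401 → 349.40 g/mol.

349.40 g/mol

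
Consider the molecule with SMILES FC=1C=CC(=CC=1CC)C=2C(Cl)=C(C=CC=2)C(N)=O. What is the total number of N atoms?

1

Scan the SMILES for N atoms (remember two-letter symbols like Cl and Br are single atoms).
Nitrogen count: 1.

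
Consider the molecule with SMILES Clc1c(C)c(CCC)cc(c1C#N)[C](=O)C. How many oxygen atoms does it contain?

Scan the SMILES for O atoms (remember two-letter symbols like Cl and Br are single atoms).
Oxygen count: 1.

1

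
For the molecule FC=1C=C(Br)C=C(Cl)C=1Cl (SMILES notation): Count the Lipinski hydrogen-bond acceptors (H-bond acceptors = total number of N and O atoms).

N atoms: 0; O atoms: 0.
Lipinski HBA = 0 + 0 = 0.

0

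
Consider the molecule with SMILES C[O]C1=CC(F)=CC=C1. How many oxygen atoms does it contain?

Scan the SMILES for O atoms (remember two-letter symbols like Cl and Br are single atoms).
Oxygen count: 1.

1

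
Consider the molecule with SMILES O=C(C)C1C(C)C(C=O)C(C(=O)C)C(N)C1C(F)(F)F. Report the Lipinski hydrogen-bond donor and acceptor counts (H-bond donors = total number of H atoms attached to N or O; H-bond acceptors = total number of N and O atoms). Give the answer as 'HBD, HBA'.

2, 4

Donors: find every N or O and count the H atoms it carries.
  atom 1 (O): bond orders sum to 2 → 0 H
  atom 9 (O): bond orders sum to 2 → 0 H
  atom 12 (O): bond orders sum to 2 → 0 H
  atom 15 (N): bond orders sum to 1 → 2 H
Lipinski HBD = 2.
Acceptors: N atoms = 1, O atoms = 3 → HBA = 4.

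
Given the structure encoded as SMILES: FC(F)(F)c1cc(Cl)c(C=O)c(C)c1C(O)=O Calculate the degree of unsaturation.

6

Molecular formula: C10H6ClF3O3.
DoU = (2C + 2 + N − H − X) / 2, where X is the halogen count and O/S are ignored.
    = (2·10 + 2 + 0 − 6 − 4) / 2 = 12 / 2 = 6.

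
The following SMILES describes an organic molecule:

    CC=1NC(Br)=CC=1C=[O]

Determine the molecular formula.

Walk through each heavy atom and fill implicit hydrogens from standard valence (C 4, N 3, O 2, S 2, halogen 1):
  atom 1: C, bond orders sum to 1 (valence 4) → 3 H
  atom 2: C, bond orders sum to 4 (valence 4) → 0 H
  atom 3: N, bond orders sum to 2 (valence 3) → 1 H
  atom 4: C, bond orders sum to 4 (valence 4) → 0 H
  atom 5: Br (halogen, monovalent) → 0 H
  atom 6: C, bond orders sum to 3 (valence 4) → 1 H
  atom 7: C, bond orders sum to 4 (valence 4) → 0 H
  atom 8: C, bond orders sum to 3 (valence 4) → 1 H
  atom 9: O with explicit H count 0
Totals → C:6, H:6, Br:1, N:1, O:1.

C6H6BrNO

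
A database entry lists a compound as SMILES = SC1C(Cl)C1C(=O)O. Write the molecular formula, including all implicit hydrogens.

Walk through each heavy atom and fill implicit hydrogens from standard valence (C 4, N 3, O 2, S 2, halogen 1):
  atom 1: S, bond orders sum to 1 (valence 2) → 1 H
  atom 2: C, bond orders sum to 3 (valence 4) → 1 H
  atom 3: C, bond orders sum to 3 (valence 4) → 1 H
  atom 4: Cl (halogen, monovalent) → 0 H
  atom 5: C, bond orders sum to 3 (valence 4) → 1 H
  atom 6: C, bond orders sum to 4 (valence 4) → 0 H
  atom 7: O, bond orders sum to 2 (valence 2) → 0 H
  atom 8: O, bond orders sum to 1 (valence 2) → 1 H
Totals → C:4, H:5, Cl:1, O:2, S:1.

C4H5ClO2S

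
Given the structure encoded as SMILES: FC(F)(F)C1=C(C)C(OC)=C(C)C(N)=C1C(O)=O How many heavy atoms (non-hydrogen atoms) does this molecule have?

18

Every atom symbol written in the SMILES (organic subset) is one heavy atom; implicit H are not written.
Heavy atoms by element → C:11, F:3, N:1, O:3.
Total: 18.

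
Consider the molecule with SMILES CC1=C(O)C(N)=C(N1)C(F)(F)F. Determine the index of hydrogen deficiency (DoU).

3

Degree of unsaturation = (number of rings) + (number of π bonds).
Ring closures in the SMILES: 1.
π bonds: 2 double bonds (each 1 DoU) → 2 DoU from unsaturation.
Total DoU = 1 + 2 = 3.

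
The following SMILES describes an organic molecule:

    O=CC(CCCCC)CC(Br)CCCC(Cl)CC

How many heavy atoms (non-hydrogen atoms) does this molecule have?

18

Every atom symbol written in the SMILES (organic subset) is one heavy atom; implicit H are not written.
Heavy atoms by element → Br:1, C:15, Cl:1, O:1.
Total: 18.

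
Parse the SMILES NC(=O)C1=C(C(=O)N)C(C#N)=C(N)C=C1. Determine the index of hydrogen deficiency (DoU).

Molecular formula: C9H8N4O2.
DoU = (2C + 2 + N − H − X) / 2, where X is the halogen count and O/S are ignored.
    = (2·9 + 2 + 4 − 8 − 0) / 2 = 16 / 2 = 8.

8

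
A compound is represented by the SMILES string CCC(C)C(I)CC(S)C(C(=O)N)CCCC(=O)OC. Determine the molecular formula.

C14H26INO3S

Walk through each heavy atom and fill implicit hydrogens from standard valence (C 4, N 3, O 2, S 2, halogen 1):
  atom 1: C, bond orders sum to 1 (valence 4) → 3 H
  atom 2: C, bond orders sum to 2 (valence 4) → 2 H
  atom 3: C, bond orders sum to 3 (valence 4) → 1 H
  atom 4: C, bond orders sum to 1 (valence 4) → 3 H
  atom 5: C, bond orders sum to 3 (valence 4) → 1 H
  atom 6: I (halogen, monovalent) → 0 H
  atom 7: C, bond orders sum to 2 (valence 4) → 2 H
  atom 8: C, bond orders sum to 3 (valence 4) → 1 H
  atom 9: S, bond orders sum to 1 (valence 2) → 1 H
  atom 10: C, bond orders sum to 3 (valence 4) → 1 H
  atom 11: C, bond orders sum to 4 (valence 4) → 0 H
  atom 12: O, bond orders sum to 2 (valence 2) → 0 H
  atom 13: N, bond orders sum to 1 (valence 3) → 2 H
  atom 14: C, bond orders sum to 2 (valence 4) → 2 H
  atom 15: C, bond orders sum to 2 (valence 4) → 2 H
  atom 16: C, bond orders sum to 2 (valence 4) → 2 H
  atom 17: C, bond orders sum to 4 (valence 4) → 0 H
  atom 18: O, bond orders sum to 2 (valence 2) → 0 H
  atom 19: O, bond orders sum to 2 (valence 2) → 0 H
  atom 20: C, bond orders sum to 1 (valence 4) → 3 H
Totals → C:14, H:26, I:1, N:1, O:3, S:1.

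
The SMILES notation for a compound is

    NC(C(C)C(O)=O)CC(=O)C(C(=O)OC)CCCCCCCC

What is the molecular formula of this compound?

Walk through each heavy atom and fill implicit hydrogens from standard valence (C 4, N 3, O 2, S 2, halogen 1):
  atom 1: N, bond orders sum to 1 (valence 3) → 2 H
  atom 2: C, bond orders sum to 3 (valence 4) → 1 H
  atom 3: C, bond orders sum to 3 (valence 4) → 1 H
  atom 4: C, bond orders sum to 1 (valence 4) → 3 H
  atom 5: C, bond orders sum to 4 (valence 4) → 0 H
  atom 6: O, bond orders sum to 1 (valence 2) → 1 H
  atom 7: O, bond orders sum to 2 (valence 2) → 0 H
  atom 8: C, bond orders sum to 2 (valence 4) → 2 H
  atom 9: C, bond orders sum to 4 (valence 4) → 0 H
  atom 10: O, bond orders sum to 2 (valence 2) → 0 H
  atom 11: C, bond orders sum to 3 (valence 4) → 1 H
  atom 12: C, bond orders sum to 4 (valence 4) → 0 H
  atom 13: O, bond orders sum to 2 (valence 2) → 0 H
  atom 14: O, bond orders sum to 2 (valence 2) → 0 H
  atom 15: C, bond orders sum to 1 (valence 4) → 3 H
  atom 16: C, bond orders sum to 2 (valence 4) → 2 H
  atom 17: C, bond orders sum to 2 (valence 4) → 2 H
  atom 18: C, bond orders sum to 2 (valence 4) → 2 H
  atom 19: C, bond orders sum to 2 (valence 4) → 2 H
  atom 20: C, bond orders sum to 2 (valence 4) → 2 H
  atom 21: C, bond orders sum to 2 (valence 4) → 2 H
  atom 22: C, bond orders sum to 2 (valence 4) → 2 H
  atom 23: C, bond orders sum to 1 (valence 4) → 3 H
Totals → C:17, H:31, N:1, O:5.

C17H31NO5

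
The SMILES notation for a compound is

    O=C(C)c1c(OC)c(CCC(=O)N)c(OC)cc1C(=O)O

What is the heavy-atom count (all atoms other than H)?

Every atom symbol written in the SMILES (organic subset) is one heavy atom; implicit H are not written.
Heavy atoms by element → C:14, N:1, O:6.
Total: 21.

21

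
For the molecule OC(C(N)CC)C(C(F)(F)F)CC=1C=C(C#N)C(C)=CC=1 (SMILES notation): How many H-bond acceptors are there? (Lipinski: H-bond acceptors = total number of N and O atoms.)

3

N atoms: 2; O atoms: 1.
Lipinski HBA = 2 + 1 = 3.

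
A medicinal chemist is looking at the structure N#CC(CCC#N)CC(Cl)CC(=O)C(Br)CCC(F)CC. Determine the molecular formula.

Walk through each heavy atom and fill implicit hydrogens from standard valence (C 4, N 3, O 2, S 2, halogen 1):
  atom 1: N, bond orders sum to 3 (valence 3) → 0 H
  atom 2: C, bond orders sum to 4 (valence 4) → 0 H
  atom 3: C, bond orders sum to 3 (valence 4) → 1 H
  atom 4: C, bond orders sum to 2 (valence 4) → 2 H
  atom 5: C, bond orders sum to 2 (valence 4) → 2 H
  atom 6: C, bond orders sum to 4 (valence 4) → 0 H
  atom 7: N, bond orders sum to 3 (valence 3) → 0 H
  atom 8: C, bond orders sum to 2 (valence 4) → 2 H
  atom 9: C, bond orders sum to 3 (valence 4) → 1 H
  atom 10: Cl (halogen, monovalent) → 0 H
  atom 11: C, bond orders sum to 2 (valence 4) → 2 H
  atom 12: C, bond orders sum to 4 (valence 4) → 0 H
  atom 13: O, bond orders sum to 2 (valence 2) → 0 H
  atom 14: C, bond orders sum to 3 (valence 4) → 1 H
  atom 15: Br (halogen, monovalent) → 0 H
  atom 16: C, bond orders sum to 2 (valence 4) → 2 H
  atom 17: C, bond orders sum to 2 (valence 4) → 2 H
  atom 18: C, bond orders sum to 3 (valence 4) → 1 H
  atom 19: F (halogen, monovalent) → 0 H
  atom 20: C, bond orders sum to 2 (valence 4) → 2 H
  atom 21: C, bond orders sum to 1 (valence 4) → 3 H
Totals → C:15, H:21, Br:1, Cl:1, F:1, N:2, O:1.

C15H21BrClFN2O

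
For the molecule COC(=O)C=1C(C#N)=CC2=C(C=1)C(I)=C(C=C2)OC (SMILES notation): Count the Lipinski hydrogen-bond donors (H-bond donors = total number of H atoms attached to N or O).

Donors: find every N or O and count the H atoms it carries.
  atom 2 (O): bond orders sum to 2 → 0 H
  atom 4 (O): bond orders sum to 2 → 0 H
  atom 8 (N): bond orders sum to 3 → 0 H
  atom 18 (O): bond orders sum to 2 → 0 H
Lipinski HBD = 0.

0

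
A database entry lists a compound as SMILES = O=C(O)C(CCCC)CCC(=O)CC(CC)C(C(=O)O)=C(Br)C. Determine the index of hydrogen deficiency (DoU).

Degree of unsaturation = (number of rings) + (number of π bonds).
Ring closures in the SMILES: 0.
π bonds: 4 double bonds (each 1 DoU) → 4 DoU from unsaturation.
Total DoU = 0 + 4 = 4.

4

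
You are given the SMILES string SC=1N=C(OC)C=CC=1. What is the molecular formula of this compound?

C6H7NOS

Walk through each heavy atom and fill implicit hydrogens from standard valence (C 4, N 3, O 2, S 2, halogen 1):
  atom 1: S, bond orders sum to 1 (valence 2) → 1 H
  atom 2: C, bond orders sum to 4 (valence 4) → 0 H
  atom 3: N, bond orders sum to 3 (valence 3) → 0 H
  atom 4: C, bond orders sum to 4 (valence 4) → 0 H
  atom 5: O, bond orders sum to 2 (valence 2) → 0 H
  atom 6: C, bond orders sum to 1 (valence 4) → 3 H
  atom 7: C, bond orders sum to 3 (valence 4) → 1 H
  atom 8: C, bond orders sum to 3 (valence 4) → 1 H
  atom 9: C, bond orders sum to 3 (valence 4) → 1 H
Totals → C:6, H:7, N:1, O:1, S:1.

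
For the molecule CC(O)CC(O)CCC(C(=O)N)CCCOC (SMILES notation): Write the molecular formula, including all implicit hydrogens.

C12H25NO4

Walk through each heavy atom and fill implicit hydrogens from standard valence (C 4, N 3, O 2, S 2, halogen 1):
  atom 1: C, bond orders sum to 1 (valence 4) → 3 H
  atom 2: C, bond orders sum to 3 (valence 4) → 1 H
  atom 3: O, bond orders sum to 1 (valence 2) → 1 H
  atom 4: C, bond orders sum to 2 (valence 4) → 2 H
  atom 5: C, bond orders sum to 3 (valence 4) → 1 H
  atom 6: O, bond orders sum to 1 (valence 2) → 1 H
  atom 7: C, bond orders sum to 2 (valence 4) → 2 H
  atom 8: C, bond orders sum to 2 (valence 4) → 2 H
  atom 9: C, bond orders sum to 3 (valence 4) → 1 H
  atom 10: C, bond orders sum to 4 (valence 4) → 0 H
  atom 11: O, bond orders sum to 2 (valence 2) → 0 H
  atom 12: N, bond orders sum to 1 (valence 3) → 2 H
  atom 13: C, bond orders sum to 2 (valence 4) → 2 H
  atom 14: C, bond orders sum to 2 (valence 4) → 2 H
  atom 15: C, bond orders sum to 2 (valence 4) → 2 H
  atom 16: O, bond orders sum to 2 (valence 2) → 0 H
  atom 17: C, bond orders sum to 1 (valence 4) → 3 H
Totals → C:12, H:25, N:1, O:4.
In Hill order: C12H25NO4.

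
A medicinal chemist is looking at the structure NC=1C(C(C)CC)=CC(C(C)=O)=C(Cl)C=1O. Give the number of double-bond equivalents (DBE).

Molecular formula: C12H16ClNO2.
DoU = (2C + 2 + N − H − X) / 2, where X is the halogen count and O/S are ignored.
    = (2·12 + 2 + 1 − 16 − 1) / 2 = 10 / 2 = 5.

5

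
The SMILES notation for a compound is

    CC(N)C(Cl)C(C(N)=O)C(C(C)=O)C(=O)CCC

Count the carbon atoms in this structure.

Count every carbon token in the SMILES (each C, including those in ring-closure positions and inside branches).
Carbon count: 12.

12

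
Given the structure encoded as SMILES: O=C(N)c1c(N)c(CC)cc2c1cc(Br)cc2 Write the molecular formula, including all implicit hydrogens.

Walk through each heavy atom and fill implicit hydrogens from standard valence (C 4, N 3, O 2, S 2, halogen 1); for lowercase aromatic atoms, an aromatic c carries 1 H when it has two neighbours and 0 H with three, and aromatic n carries 0 H:
  atom 1: O, bond orders sum to 2 (valence 2) → 0 H
  atom 2: C, bond orders sum to 4 (valence 4) → 0 H
  atom 3: N, bond orders sum to 1 (valence 3) → 2 H
  atom 4: aromatic c, 3 neighbours → 0 H
  atom 5: aromatic c, 3 neighbours → 0 H
  atom 6: N, bond orders sum to 1 (valence 3) → 2 H
  atom 7: aromatic c, 3 neighbours → 0 H
  atom 8: C, bond orders sum to 2 (valence 4) → 2 H
  atom 9: C, bond orders sum to 1 (valence 4) → 3 H
  atom 10: aromatic c, 2 neighbours → 1 H
  atom 11: aromatic c, 3 neighbours → 0 H
  atom 12: aromatic c, 3 neighbours → 0 H
  atom 13: aromatic c, 2 neighbours → 1 H
  atom 14: aromatic c, 3 neighbours → 0 H
  atom 15: Br (halogen, monovalent) → 0 H
  atom 16: aromatic c, 2 neighbours → 1 H
  atom 17: aromatic c, 2 neighbours → 1 H
Totals → C:13, H:13, Br:1, N:2, O:1.

C13H13BrN2O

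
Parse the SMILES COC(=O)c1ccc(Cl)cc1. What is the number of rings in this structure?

1

In SMILES, each pair of matching ring-closure digits denotes one ring-closing bond; the number of such bonds equals the number of independent rings.
Ring-closure bonds here: 1.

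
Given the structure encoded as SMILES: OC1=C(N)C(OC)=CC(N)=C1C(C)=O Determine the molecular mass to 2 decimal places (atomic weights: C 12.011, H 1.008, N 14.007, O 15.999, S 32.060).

196.21 g/mol

First, the molecular formula is C9H12N2O3 (counting implicit H from valence).
  C: 9 × 12.011 = 108.099
  H: 12 × 1.008 = 12.096
  N: 2 × 14.007 = 28.014
  O: 3 × 15.999 = 47.997
Sum: 9×12.011 + 12×1.008 + 2×14.007 + 3×15.999 = 196.206 → 196.21 g/mol.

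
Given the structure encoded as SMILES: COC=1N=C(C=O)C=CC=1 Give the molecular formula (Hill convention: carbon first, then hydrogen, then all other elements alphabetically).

C7H7NO2

Walk through each heavy atom and fill implicit hydrogens from standard valence (C 4, N 3, O 2, S 2, halogen 1):
  atom 1: C, bond orders sum to 1 (valence 4) → 3 H
  atom 2: O, bond orders sum to 2 (valence 2) → 0 H
  atom 3: C, bond orders sum to 4 (valence 4) → 0 H
  atom 4: N, bond orders sum to 3 (valence 3) → 0 H
  atom 5: C, bond orders sum to 4 (valence 4) → 0 H
  atom 6: C, bond orders sum to 3 (valence 4) → 1 H
  atom 7: O, bond orders sum to 2 (valence 2) → 0 H
  atom 8: C, bond orders sum to 3 (valence 4) → 1 H
  atom 9: C, bond orders sum to 3 (valence 4) → 1 H
  atom 10: C, bond orders sum to 3 (valence 4) → 1 H
Totals → C:7, H:7, N:1, O:2.
In Hill order: C7H7NO2.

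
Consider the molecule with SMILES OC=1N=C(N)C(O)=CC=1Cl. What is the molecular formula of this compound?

Walk through each heavy atom and fill implicit hydrogens from standard valence (C 4, N 3, O 2, S 2, halogen 1):
  atom 1: O, bond orders sum to 1 (valence 2) → 1 H
  atom 2: C, bond orders sum to 4 (valence 4) → 0 H
  atom 3: N, bond orders sum to 3 (valence 3) → 0 H
  atom 4: C, bond orders sum to 4 (valence 4) → 0 H
  atom 5: N, bond orders sum to 1 (valence 3) → 2 H
  atom 6: C, bond orders sum to 4 (valence 4) → 0 H
  atom 7: O, bond orders sum to 1 (valence 2) → 1 H
  atom 8: C, bond orders sum to 3 (valence 4) → 1 H
  atom 9: C, bond orders sum to 4 (valence 4) → 0 H
  atom 10: Cl (halogen, monovalent) → 0 H
Totals → C:5, H:5, Cl:1, N:2, O:2.
In Hill order: C5H5ClN2O2.

C5H5ClN2O2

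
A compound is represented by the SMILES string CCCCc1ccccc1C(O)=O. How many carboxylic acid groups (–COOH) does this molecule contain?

The carboxylic acid motif appears at heavy-atom position 11 in the SMILES.
Carboxylic acid count: 1.

1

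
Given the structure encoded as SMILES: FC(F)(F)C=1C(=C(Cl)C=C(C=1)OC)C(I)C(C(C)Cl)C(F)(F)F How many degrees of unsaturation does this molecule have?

Degree of unsaturation = (number of rings) + (number of π bonds).
Ring closures in the SMILES: 1.
π bonds: 3 double bonds (each 1 DoU) → 3 DoU from unsaturation.
Total DoU = 1 + 3 = 4.

4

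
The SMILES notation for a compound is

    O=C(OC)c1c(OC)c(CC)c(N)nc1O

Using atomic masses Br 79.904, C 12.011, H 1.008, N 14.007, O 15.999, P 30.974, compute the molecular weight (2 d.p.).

First, the molecular formula is C10H14N2O4 (counting implicit H from valence).
  C: 10 × 12.011 = 120.110
  H: 14 × 1.008 = 14.112
  N: 2 × 14.007 = 28.014
  O: 4 × 15.999 = 63.996
Sum: 10×12.011 + 14×1.008 + 2×14.007 + 4×15.999 = 226.232 → 226.23 g/mol.

226.23 g/mol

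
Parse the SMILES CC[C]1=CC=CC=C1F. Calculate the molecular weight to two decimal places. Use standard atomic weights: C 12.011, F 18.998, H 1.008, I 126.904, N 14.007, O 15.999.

124.16 g/mol

First, the molecular formula is C8H9F (counting implicit H from valence).
  C: 8 × 12.011 = 96.088
  F: 1 × 18.998 = 18.998
  H: 9 × 1.008 = 9.072
Sum: 8×12.011 + 1×18.998 + 9×1.008 = 124.158 → 124.16 g/mol.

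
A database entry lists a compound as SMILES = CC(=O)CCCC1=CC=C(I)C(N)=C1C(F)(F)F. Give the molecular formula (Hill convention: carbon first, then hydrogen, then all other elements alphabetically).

C12H13F3INO

Walk through each heavy atom and fill implicit hydrogens from standard valence (C 4, N 3, O 2, S 2, halogen 1):
  atom 1: C, bond orders sum to 1 (valence 4) → 3 H
  atom 2: C, bond orders sum to 4 (valence 4) → 0 H
  atom 3: O, bond orders sum to 2 (valence 2) → 0 H
  atom 4: C, bond orders sum to 2 (valence 4) → 2 H
  atom 5: C, bond orders sum to 2 (valence 4) → 2 H
  atom 6: C, bond orders sum to 2 (valence 4) → 2 H
  atom 7: C, bond orders sum to 4 (valence 4) → 0 H
  atom 8: C, bond orders sum to 3 (valence 4) → 1 H
  atom 9: C, bond orders sum to 3 (valence 4) → 1 H
  atom 10: C, bond orders sum to 4 (valence 4) → 0 H
  atom 11: I (halogen, monovalent) → 0 H
  atom 12: C, bond orders sum to 4 (valence 4) → 0 H
  atom 13: N, bond orders sum to 1 (valence 3) → 2 H
  atom 14: C, bond orders sum to 4 (valence 4) → 0 H
  atom 15: C, bond orders sum to 4 (valence 4) → 0 H
  atom 16: F (halogen, monovalent) → 0 H
  atom 17: F (halogen, monovalent) → 0 H
  atom 18: F (halogen, monovalent) → 0 H
Totals → C:12, H:13, F:3, I:1, N:1, O:1.
In Hill order: C12H13F3INO.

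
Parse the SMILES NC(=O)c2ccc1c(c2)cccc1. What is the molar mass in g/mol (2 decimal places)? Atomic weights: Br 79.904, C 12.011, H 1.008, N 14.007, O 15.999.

First, the molecular formula is C11H9NO (counting implicit H from valence).
  C: 11 × 12.011 = 132.121
  H: 9 × 1.008 = 9.072
  N: 1 × 14.007 = 14.007
  O: 1 × 15.999 = 15.999
Sum: 11×12.011 + 9×1.008 + 1×14.007 + 1×15.999 = 171.199 → 171.20 g/mol.

171.20 g/mol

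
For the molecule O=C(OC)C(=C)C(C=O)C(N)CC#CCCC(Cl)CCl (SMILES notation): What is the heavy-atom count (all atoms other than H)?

Every atom symbol written in the SMILES (organic subset) is one heavy atom; implicit H are not written.
Heavy atoms by element → C:14, Cl:2, N:1, O:3.
Total: 20.

20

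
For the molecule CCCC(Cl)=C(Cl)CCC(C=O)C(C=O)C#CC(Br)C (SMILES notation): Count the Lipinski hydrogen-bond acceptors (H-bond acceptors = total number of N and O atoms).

N atoms: 0; O atoms: 2.
Lipinski HBA = 0 + 2 = 2.

2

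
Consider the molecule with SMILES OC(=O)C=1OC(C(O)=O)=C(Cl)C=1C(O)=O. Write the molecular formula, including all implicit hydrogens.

C7H3ClO7

Walk through each heavy atom and fill implicit hydrogens from standard valence (C 4, N 3, O 2, S 2, halogen 1):
  atom 1: O, bond orders sum to 1 (valence 2) → 1 H
  atom 2: C, bond orders sum to 4 (valence 4) → 0 H
  atom 3: O, bond orders sum to 2 (valence 2) → 0 H
  atom 4: C, bond orders sum to 4 (valence 4) → 0 H
  atom 5: O, bond orders sum to 2 (valence 2) → 0 H
  atom 6: C, bond orders sum to 4 (valence 4) → 0 H
  atom 7: C, bond orders sum to 4 (valence 4) → 0 H
  atom 8: O, bond orders sum to 1 (valence 2) → 1 H
  atom 9: O, bond orders sum to 2 (valence 2) → 0 H
  atom 10: C, bond orders sum to 4 (valence 4) → 0 H
  atom 11: Cl (halogen, monovalent) → 0 H
  atom 12: C, bond orders sum to 4 (valence 4) → 0 H
  atom 13: C, bond orders sum to 4 (valence 4) → 0 H
  atom 14: O, bond orders sum to 1 (valence 2) → 1 H
  atom 15: O, bond orders sum to 2 (valence 2) → 0 H
Totals → C:7, H:3, Cl:1, O:7.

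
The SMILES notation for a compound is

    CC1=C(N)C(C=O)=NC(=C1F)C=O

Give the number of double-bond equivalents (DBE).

6

Molecular formula: C8H7FN2O2.
DoU = (2C + 2 + N − H − X) / 2, where X is the halogen count and O/S are ignored.
    = (2·8 + 2 + 2 − 7 − 1) / 2 = 12 / 2 = 6.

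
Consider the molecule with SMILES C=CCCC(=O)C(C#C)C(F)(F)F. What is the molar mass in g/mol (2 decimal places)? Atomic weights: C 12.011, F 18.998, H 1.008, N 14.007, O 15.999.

First, the molecular formula is C9H9F3O (counting implicit H from valence).
  C: 9 × 12.011 = 108.099
  F: 3 × 18.998 = 56.994
  H: 9 × 1.008 = 9.072
  O: 1 × 15.999 = 15.999
Sum: 9×12.011 + 3×18.998 + 9×1.008 + 1×15.999 = 190.164 → 190.16 g/mol.

190.16 g/mol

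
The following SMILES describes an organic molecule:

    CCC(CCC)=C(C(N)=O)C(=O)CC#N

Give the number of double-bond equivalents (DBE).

5

Molecular formula: C11H16N2O2.
DoU = (2C + 2 + N − H − X) / 2, where X is the halogen count and O/S are ignored.
    = (2·11 + 2 + 2 − 16 − 0) / 2 = 10 / 2 = 5.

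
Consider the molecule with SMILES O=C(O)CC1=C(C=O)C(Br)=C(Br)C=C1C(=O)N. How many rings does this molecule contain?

In SMILES, each pair of matching ring-closure digits denotes one ring-closing bond; the number of such bonds equals the number of independent rings.
Ring-closure bonds here: 1.

1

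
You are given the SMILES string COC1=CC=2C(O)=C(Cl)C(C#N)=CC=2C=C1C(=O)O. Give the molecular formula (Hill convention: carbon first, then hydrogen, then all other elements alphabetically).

C13H8ClNO4

Walk through each heavy atom and fill implicit hydrogens from standard valence (C 4, N 3, O 2, S 2, halogen 1):
  atom 1: C, bond orders sum to 1 (valence 4) → 3 H
  atom 2: O, bond orders sum to 2 (valence 2) → 0 H
  atom 3: C, bond orders sum to 4 (valence 4) → 0 H
  atom 4: C, bond orders sum to 3 (valence 4) → 1 H
  atom 5: C, bond orders sum to 4 (valence 4) → 0 H
  atom 6: C, bond orders sum to 4 (valence 4) → 0 H
  atom 7: O, bond orders sum to 1 (valence 2) → 1 H
  atom 8: C, bond orders sum to 4 (valence 4) → 0 H
  atom 9: Cl (halogen, monovalent) → 0 H
  atom 10: C, bond orders sum to 4 (valence 4) → 0 H
  atom 11: C, bond orders sum to 4 (valence 4) → 0 H
  atom 12: N, bond orders sum to 3 (valence 3) → 0 H
  atom 13: C, bond orders sum to 3 (valence 4) → 1 H
  atom 14: C, bond orders sum to 4 (valence 4) → 0 H
  atom 15: C, bond orders sum to 3 (valence 4) → 1 H
  atom 16: C, bond orders sum to 4 (valence 4) → 0 H
  atom 17: C, bond orders sum to 4 (valence 4) → 0 H
  atom 18: O, bond orders sum to 2 (valence 2) → 0 H
  atom 19: O, bond orders sum to 1 (valence 2) → 1 H
Totals → C:13, H:8, Cl:1, N:1, O:4.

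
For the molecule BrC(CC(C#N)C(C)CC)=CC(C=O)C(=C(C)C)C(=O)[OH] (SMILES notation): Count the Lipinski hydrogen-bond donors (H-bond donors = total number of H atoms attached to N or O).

Donors: find every N or O and count the H atoms it carries.
  atom 6 (N): bond orders sum to 3 → 0 H
  atom 14 (O): bond orders sum to 2 → 0 H
  atom 20 (O): bond orders sum to 2 → 0 H
  atom 21 (O): bond orders sum to 1 → 1 H
Lipinski HBD = 1.

1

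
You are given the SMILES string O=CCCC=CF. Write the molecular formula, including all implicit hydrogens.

C5H7FO

Walk through each heavy atom and fill implicit hydrogens from standard valence (C 4, N 3, O 2, S 2, halogen 1):
  atom 1: O, bond orders sum to 2 (valence 2) → 0 H
  atom 2: C, bond orders sum to 3 (valence 4) → 1 H
  atom 3: C, bond orders sum to 2 (valence 4) → 2 H
  atom 4: C, bond orders sum to 2 (valence 4) → 2 H
  atom 5: C, bond orders sum to 3 (valence 4) → 1 H
  atom 6: C, bond orders sum to 3 (valence 4) → 1 H
  atom 7: F (halogen, monovalent) → 0 H
Totals → C:5, H:7, F:1, O:1.
In Hill order: C5H7FO.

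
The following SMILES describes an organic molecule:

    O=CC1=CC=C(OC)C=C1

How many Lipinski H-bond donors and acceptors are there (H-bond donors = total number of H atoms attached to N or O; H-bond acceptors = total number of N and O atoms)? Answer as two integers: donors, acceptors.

Donors: find every N or O and count the H atoms it carries.
  atom 1 (O): bond orders sum to 2 → 0 H
  atom 7 (O): bond orders sum to 2 → 0 H
Lipinski HBD = 0.
Acceptors: N atoms = 0, O atoms = 2 → HBA = 2.

0, 2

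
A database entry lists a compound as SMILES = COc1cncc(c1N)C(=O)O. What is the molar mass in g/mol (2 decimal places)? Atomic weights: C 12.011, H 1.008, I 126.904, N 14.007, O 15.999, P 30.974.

First, the molecular formula is C7H8N2O3 (counting implicit H from valence).
  C: 7 × 12.011 = 84.077
  H: 8 × 1.008 = 8.064
  N: 2 × 14.007 = 28.014
  O: 3 × 15.999 = 47.997
Sum: 7×12.011 + 8×1.008 + 2×14.007 + 3×15.999 = 168.152 → 168.15 g/mol.

168.15 g/mol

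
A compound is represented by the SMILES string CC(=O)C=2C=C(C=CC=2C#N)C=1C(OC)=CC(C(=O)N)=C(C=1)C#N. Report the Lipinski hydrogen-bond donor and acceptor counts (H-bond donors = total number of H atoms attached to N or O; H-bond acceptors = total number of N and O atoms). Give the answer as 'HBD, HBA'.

2, 6

Donors: find every N or O and count the H atoms it carries.
  atom 3 (O): bond orders sum to 2 → 0 H
  atom 11 (N): bond orders sum to 3 → 0 H
  atom 14 (O): bond orders sum to 2 → 0 H
  atom 19 (O): bond orders sum to 2 → 0 H
  atom 20 (N): bond orders sum to 1 → 2 H
  atom 24 (N): bond orders sum to 3 → 0 H
Lipinski HBD = 2.
Acceptors: N atoms = 3, O atoms = 3 → HBA = 6.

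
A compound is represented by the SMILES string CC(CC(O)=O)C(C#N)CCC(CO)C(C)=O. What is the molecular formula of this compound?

C12H19NO4

Walk through each heavy atom and fill implicit hydrogens from standard valence (C 4, N 3, O 2, S 2, halogen 1):
  atom 1: C, bond orders sum to 1 (valence 4) → 3 H
  atom 2: C, bond orders sum to 3 (valence 4) → 1 H
  atom 3: C, bond orders sum to 2 (valence 4) → 2 H
  atom 4: C, bond orders sum to 4 (valence 4) → 0 H
  atom 5: O, bond orders sum to 1 (valence 2) → 1 H
  atom 6: O, bond orders sum to 2 (valence 2) → 0 H
  atom 7: C, bond orders sum to 3 (valence 4) → 1 H
  atom 8: C, bond orders sum to 4 (valence 4) → 0 H
  atom 9: N, bond orders sum to 3 (valence 3) → 0 H
  atom 10: C, bond orders sum to 2 (valence 4) → 2 H
  atom 11: C, bond orders sum to 2 (valence 4) → 2 H
  atom 12: C, bond orders sum to 3 (valence 4) → 1 H
  atom 13: C, bond orders sum to 2 (valence 4) → 2 H
  atom 14: O, bond orders sum to 1 (valence 2) → 1 H
  atom 15: C, bond orders sum to 4 (valence 4) → 0 H
  atom 16: C, bond orders sum to 1 (valence 4) → 3 H
  atom 17: O, bond orders sum to 2 (valence 2) → 0 H
Totals → C:12, H:19, N:1, O:4.
In Hill order: C12H19NO4.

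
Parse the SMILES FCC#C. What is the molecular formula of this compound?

C3H3F

Walk through each heavy atom and fill implicit hydrogens from standard valence (C 4, N 3, O 2, S 2, halogen 1):
  atom 1: F (halogen, monovalent) → 0 H
  atom 2: C, bond orders sum to 2 (valence 4) → 2 H
  atom 3: C, bond orders sum to 4 (valence 4) → 0 H
  atom 4: C, bond orders sum to 3 (valence 4) → 1 H
Totals → C:3, H:3, F:1.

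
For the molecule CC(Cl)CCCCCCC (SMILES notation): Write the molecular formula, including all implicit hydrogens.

C9H19Cl

Walk through each heavy atom and fill implicit hydrogens from standard valence (C 4, N 3, O 2, S 2, halogen 1):
  atom 1: C, bond orders sum to 1 (valence 4) → 3 H
  atom 2: C, bond orders sum to 3 (valence 4) → 1 H
  atom 3: Cl (halogen, monovalent) → 0 H
  atom 4: C, bond orders sum to 2 (valence 4) → 2 H
  atom 5: C, bond orders sum to 2 (valence 4) → 2 H
  atom 6: C, bond orders sum to 2 (valence 4) → 2 H
  atom 7: C, bond orders sum to 2 (valence 4) → 2 H
  atom 8: C, bond orders sum to 2 (valence 4) → 2 H
  atom 9: C, bond orders sum to 2 (valence 4) → 2 H
  atom 10: C, bond orders sum to 1 (valence 4) → 3 H
Totals → C:9, H:19, Cl:1.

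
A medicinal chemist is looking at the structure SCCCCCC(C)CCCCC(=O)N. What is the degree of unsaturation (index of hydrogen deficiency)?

1

Molecular formula: C12H25NOS.
DoU = (2C + 2 + N − H − X) / 2, where X is the halogen count and O/S are ignored.
    = (2·12 + 2 + 1 − 25 − 0) / 2 = 2 / 2 = 1.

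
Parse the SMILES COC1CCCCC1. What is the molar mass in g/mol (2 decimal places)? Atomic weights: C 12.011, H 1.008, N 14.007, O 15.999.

First, the molecular formula is C7H14O (counting implicit H from valence).
  C: 7 × 12.011 = 84.077
  H: 14 × 1.008 = 14.112
  O: 1 × 15.999 = 15.999
Sum: 7×12.011 + 14×1.008 + 1×15.999 = 114.188 → 114.19 g/mol.

114.19 g/mol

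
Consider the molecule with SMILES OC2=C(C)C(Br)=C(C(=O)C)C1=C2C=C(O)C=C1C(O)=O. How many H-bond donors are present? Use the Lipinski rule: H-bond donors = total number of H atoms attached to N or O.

3

Donors: find every N or O and count the H atoms it carries.
  atom 1 (O): bond orders sum to 1 → 1 H
  atom 9 (O): bond orders sum to 2 → 0 H
  atom 15 (O): bond orders sum to 1 → 1 H
  atom 19 (O): bond orders sum to 1 → 1 H
  atom 20 (O): bond orders sum to 2 → 0 H
Lipinski HBD = 3.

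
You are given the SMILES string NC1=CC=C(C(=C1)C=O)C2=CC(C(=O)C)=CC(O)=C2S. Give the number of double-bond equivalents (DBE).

Molecular formula: C15H13NO3S.
DoU = (2C + 2 + N − H − X) / 2, where X is the halogen count and O/S are ignored.
    = (2·15 + 2 + 1 − 13 − 0) / 2 = 20 / 2 = 10.

10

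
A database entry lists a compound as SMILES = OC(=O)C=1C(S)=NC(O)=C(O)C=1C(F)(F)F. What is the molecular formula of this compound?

Walk through each heavy atom and fill implicit hydrogens from standard valence (C 4, N 3, O 2, S 2, halogen 1):
  atom 1: O, bond orders sum to 1 (valence 2) → 1 H
  atom 2: C, bond orders sum to 4 (valence 4) → 0 H
  atom 3: O, bond orders sum to 2 (valence 2) → 0 H
  atom 4: C, bond orders sum to 4 (valence 4) → 0 H
  atom 5: C, bond orders sum to 4 (valence 4) → 0 H
  atom 6: S, bond orders sum to 1 (valence 2) → 1 H
  atom 7: N, bond orders sum to 3 (valence 3) → 0 H
  atom 8: C, bond orders sum to 4 (valence 4) → 0 H
  atom 9: O, bond orders sum to 1 (valence 2) → 1 H
  atom 10: C, bond orders sum to 4 (valence 4) → 0 H
  atom 11: O, bond orders sum to 1 (valence 2) → 1 H
  atom 12: C, bond orders sum to 4 (valence 4) → 0 H
  atom 13: C, bond orders sum to 4 (valence 4) → 0 H
  atom 14: F (halogen, monovalent) → 0 H
  atom 15: F (halogen, monovalent) → 0 H
  atom 16: F (halogen, monovalent) → 0 H
Totals → C:7, H:4, F:3, N:1, O:4, S:1.

C7H4F3NO4S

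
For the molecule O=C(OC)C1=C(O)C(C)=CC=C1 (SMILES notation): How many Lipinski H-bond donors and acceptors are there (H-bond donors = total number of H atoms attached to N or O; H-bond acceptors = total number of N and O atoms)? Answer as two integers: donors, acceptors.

1, 3

Donors: find every N or O and count the H atoms it carries.
  atom 1 (O): bond orders sum to 2 → 0 H
  atom 3 (O): bond orders sum to 2 → 0 H
  atom 7 (O): bond orders sum to 1 → 1 H
Lipinski HBD = 1.
Acceptors: N atoms = 0, O atoms = 3 → HBA = 3.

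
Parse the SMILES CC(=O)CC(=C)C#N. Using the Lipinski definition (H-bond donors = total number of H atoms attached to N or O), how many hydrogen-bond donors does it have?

0

Donors: find every N or O and count the H atoms it carries.
  atom 3 (O): bond orders sum to 2 → 0 H
  atom 8 (N): bond orders sum to 3 → 0 H
Lipinski HBD = 0.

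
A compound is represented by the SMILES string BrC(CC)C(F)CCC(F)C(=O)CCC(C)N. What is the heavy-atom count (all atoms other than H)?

Every atom symbol written in the SMILES (organic subset) is one heavy atom; implicit H are not written.
Heavy atoms by element → Br:1, C:12, F:2, N:1, O:1.
Total: 17.

17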